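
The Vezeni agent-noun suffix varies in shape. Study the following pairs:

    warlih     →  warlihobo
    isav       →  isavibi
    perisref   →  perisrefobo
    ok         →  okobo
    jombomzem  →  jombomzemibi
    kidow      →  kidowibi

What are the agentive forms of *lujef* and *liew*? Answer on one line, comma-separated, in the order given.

The pattern is voicing of the final consonant: -obo when the stem ends in a voiceless consonant (*warlih*, *perisref*, *ok*); -ibi when the stem ends in a voiced consonant (*isav*, *jombomzem*, *kidow*).
*lujef* — final consonant /f/ (voiceless) → -obo → *lujefobo*.
Since the final consonant of *liew* is /w/ (voiced), it takes -ibi, giving *liewibi*.

lujefobo, liewibi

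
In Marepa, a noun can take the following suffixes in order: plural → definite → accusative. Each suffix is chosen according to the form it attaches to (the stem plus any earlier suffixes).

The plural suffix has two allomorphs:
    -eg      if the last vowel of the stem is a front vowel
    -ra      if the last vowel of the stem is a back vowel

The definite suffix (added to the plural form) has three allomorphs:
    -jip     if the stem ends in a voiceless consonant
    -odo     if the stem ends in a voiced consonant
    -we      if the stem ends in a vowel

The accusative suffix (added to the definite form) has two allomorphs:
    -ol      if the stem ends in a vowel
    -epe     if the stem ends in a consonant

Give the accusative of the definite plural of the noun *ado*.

Since the last vowel of *ado* is /o/ (a back vowel), it takes -ra, giving *adora*.
Since the final sound of the plural form *adora* is /a/ (a vowel), it takes -we, giving *adorawe*.
Since the final sound of the definite form *adorawe* is /e/ (a vowel), it takes -ol, giving *adoraweol*.

adoraweol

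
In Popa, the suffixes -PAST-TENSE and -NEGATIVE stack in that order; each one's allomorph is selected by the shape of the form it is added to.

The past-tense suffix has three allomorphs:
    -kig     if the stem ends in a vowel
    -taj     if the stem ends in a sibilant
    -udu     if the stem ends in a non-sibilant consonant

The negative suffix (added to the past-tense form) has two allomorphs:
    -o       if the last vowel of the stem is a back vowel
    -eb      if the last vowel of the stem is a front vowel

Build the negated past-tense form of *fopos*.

fopostajo

*fopos*: final sound = /s/, a sibilant → -taj → *fopostaj*.
The past-tense form *fopostaj*: last vowel = /a/, a back vowel → -o → *fopostajo*.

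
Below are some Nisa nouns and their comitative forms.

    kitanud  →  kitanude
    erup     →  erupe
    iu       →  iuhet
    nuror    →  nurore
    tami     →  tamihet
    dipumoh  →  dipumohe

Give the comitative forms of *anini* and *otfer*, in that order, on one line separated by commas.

The suffix is conditioned by the final sound: -e when the stem ends in a consonant (*kitanud*, *erup*, *nuror*, *dipumoh*); -het when the stem ends in a vowel (*iu*, *tami*).
The final sound of *anini* is /i/, which is a vowel, so the suffix is -het, giving *aninihet*.
*otfer*: final sound = /r/, a consonant → -e → *otfere*.

aninihet, otfere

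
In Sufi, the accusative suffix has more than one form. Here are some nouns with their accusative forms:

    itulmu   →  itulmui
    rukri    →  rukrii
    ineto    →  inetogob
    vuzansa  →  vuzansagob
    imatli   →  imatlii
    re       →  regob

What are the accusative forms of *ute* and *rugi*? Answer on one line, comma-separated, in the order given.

utegob, rugii

The alternation tracks the last vowel of the stem — -i when the last vowel of the stem is a high vowel (*itulmu*, *rukri*, *imatli*); -gob when the last vowel of the stem is a non-high vowel (*ineto*, *vuzansa*, *re*).
*ute* — last vowel /e/ (a non-high vowel) → -gob → *utegob*.
*rugi*: last vowel = /i/, a high vowel → -i → *rugii*.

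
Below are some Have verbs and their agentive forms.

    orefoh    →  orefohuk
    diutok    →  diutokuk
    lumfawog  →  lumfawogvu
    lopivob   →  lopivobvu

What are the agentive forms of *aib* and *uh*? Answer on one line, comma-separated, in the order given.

aibvu, uhuk

Looking at the final consonant of each stem: -uk when the stem ends in a voiceless consonant (*orefoh*, *diutok*); -vu when the stem ends in a voiced consonant (*lumfawog*, *lopivob*).
The final consonant of *aib* is /b/, which is voiced, so the suffix is -vu, giving *aibvu*.
The final consonant of *uh* is /h/, which is voiceless, so the suffix is -uk, giving *uhuk*.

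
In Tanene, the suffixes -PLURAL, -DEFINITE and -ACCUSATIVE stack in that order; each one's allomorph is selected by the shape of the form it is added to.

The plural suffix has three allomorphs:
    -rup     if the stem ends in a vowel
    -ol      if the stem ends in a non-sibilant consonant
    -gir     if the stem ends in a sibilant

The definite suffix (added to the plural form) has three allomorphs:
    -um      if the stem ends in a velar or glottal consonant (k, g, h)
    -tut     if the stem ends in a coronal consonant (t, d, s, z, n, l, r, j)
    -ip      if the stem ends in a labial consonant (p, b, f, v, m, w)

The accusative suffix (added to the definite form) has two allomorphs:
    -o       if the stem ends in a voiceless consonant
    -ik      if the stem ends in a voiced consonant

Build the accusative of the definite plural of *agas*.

agasgirtuto

*agas*: final sound = /s/, a sibilant → -gir → *agasgir*.
The plural form *agasgir* — final consonant /r/ (coronal) → -tut → *agasgirtut*.
Since the final consonant of the definite form *agasgirtut* is /t/ (voiceless), it takes -o, giving *agasgirtuto*.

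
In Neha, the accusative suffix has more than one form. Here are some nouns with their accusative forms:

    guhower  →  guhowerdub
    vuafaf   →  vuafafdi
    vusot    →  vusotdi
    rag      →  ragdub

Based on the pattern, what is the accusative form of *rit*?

ritdi

The pattern is voicing of the final consonant: -di when the stem ends in a voiceless consonant (*vuafaf*, *vusot*); -dub when the stem ends in a voiced consonant (*guhower*, *rag*).
The final consonant of *rit* is /t/, which is voiceless, so the suffix is -di, giving *ritdi*.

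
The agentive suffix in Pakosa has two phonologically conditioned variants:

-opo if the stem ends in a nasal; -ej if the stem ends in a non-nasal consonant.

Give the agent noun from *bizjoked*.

bizjokedej

The final consonant of *bizjoked* is /d/, which is non-nasal, so the suffix is -ej, giving *bizjokedej*.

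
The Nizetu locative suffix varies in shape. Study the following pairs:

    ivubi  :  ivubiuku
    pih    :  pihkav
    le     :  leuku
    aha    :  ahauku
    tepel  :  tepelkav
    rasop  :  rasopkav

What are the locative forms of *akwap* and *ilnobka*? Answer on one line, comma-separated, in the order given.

akwapkav, ilnobkauku

The suffix is conditioned by the final sound: -kav when the stem ends in a consonant (*pih*, *tepel*, *rasop*); -uku when the stem ends in a vowel (*ivubi*, *le*, *aha*).
The final sound of *akwap* is /p/, which is a consonant, so the suffix is -kav, giving *akwapkav*.
The final sound of *ilnobka* is /a/, which is a vowel, so the suffix is -uku, giving *ilnobkauku*.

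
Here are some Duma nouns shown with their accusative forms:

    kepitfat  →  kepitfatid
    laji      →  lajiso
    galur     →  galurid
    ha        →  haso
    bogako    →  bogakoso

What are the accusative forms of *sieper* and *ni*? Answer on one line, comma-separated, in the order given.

The suffix is conditioned by the final sound: -id when the stem ends in a consonant (*kepitfat*, *galur*); -so when the stem ends in a vowel (*laji*, *ha*, *bogako*).
Since the final sound of *sieper* is /r/ (a consonant), it takes -id, giving *sieperid*.
Since the final sound of *ni* is /i/ (a vowel), it takes -so, giving *niso*.

sieperid, niso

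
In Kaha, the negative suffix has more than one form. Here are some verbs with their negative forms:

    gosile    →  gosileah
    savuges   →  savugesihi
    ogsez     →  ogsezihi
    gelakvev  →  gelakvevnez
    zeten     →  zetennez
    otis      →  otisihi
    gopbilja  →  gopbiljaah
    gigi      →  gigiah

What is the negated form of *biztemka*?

The suffix is conditioned by the final sound: -ihi when the stem ends in a sibilant (*savuges*, *ogsez*, *otis*); -nez when the stem ends in a non-sibilant consonant (*gelakvev*, *zeten*); -ah when the stem ends in a vowel (*gosile*, *gopbilja*, *gigi*).
*biztemka* — final sound /a/ (a vowel) → -ah → *biztemkaah*.

biztemkaah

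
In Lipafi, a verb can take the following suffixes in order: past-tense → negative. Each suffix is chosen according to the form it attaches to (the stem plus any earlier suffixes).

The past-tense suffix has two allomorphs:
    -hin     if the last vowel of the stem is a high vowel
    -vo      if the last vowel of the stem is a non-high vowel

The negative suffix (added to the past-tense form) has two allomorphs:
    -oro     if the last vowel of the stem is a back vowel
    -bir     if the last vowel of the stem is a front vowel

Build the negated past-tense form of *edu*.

*edu*: last vowel = /u/, a high vowel → -hin → *eduhin*.
The past-tense form *eduhin*: last vowel = /i/, a front vowel → -bir → *eduhinbir*.

eduhinbir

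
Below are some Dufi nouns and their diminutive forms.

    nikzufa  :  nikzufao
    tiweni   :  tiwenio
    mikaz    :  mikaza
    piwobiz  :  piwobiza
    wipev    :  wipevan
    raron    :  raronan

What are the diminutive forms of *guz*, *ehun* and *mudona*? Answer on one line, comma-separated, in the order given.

guza, ehunan, mudonao

The pattern is sibilance of the final sound: -a when the stem ends in a sibilant (*mikaz*, *piwobiz*); -an when the stem ends in a non-sibilant consonant (*wipev*, *raron*); -o when the stem ends in a vowel (*nikzufa*, *tiweni*).
Since the final sound of *guz* is /z/ (a sibilant), it takes -a, giving *guza*.
*ehun* — final sound /n/ (a non-sibilant consonant) → -an → *ehunan*.
The final sound of *mudona* is /a/, which is a vowel, so the suffix is -o, giving *mudonao*.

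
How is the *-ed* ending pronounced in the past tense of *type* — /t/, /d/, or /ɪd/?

/t/

The stem *type* ends in a voiceless consonant other than /t/.
The -ed suffix is realized as /ɪd/ after /t, d/; as /t/ after other voiceless consonants; and as /d/ after other voiced sounds.
So -ed on *type* is pronounced /t/.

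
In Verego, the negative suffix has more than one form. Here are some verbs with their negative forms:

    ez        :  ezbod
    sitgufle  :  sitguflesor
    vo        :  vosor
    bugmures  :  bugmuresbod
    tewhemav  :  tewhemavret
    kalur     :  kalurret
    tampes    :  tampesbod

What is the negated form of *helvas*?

helvasbod

The pattern is sibilance of the final sound: -bod when the stem ends in a sibilant (*ez*, *bugmures*, *tampes*); -ret when the stem ends in a non-sibilant consonant (*tewhemav*, *kalur*); -sor when the stem ends in a vowel (*sitgufle*, *vo*).
*helvas* — final sound /s/ (a sibilant) → -bod → *helvasbod*.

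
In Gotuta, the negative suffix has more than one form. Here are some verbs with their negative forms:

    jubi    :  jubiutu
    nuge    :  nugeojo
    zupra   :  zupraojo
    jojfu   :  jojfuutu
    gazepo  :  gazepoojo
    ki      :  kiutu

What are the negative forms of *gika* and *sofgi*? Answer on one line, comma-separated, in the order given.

gikaojo, sofgiutu

The alternation tracks the last vowel of the stem — -utu when the last vowel of the stem is a high vowel (*jubi*, *jojfu*, *ki*); -ojo when the last vowel of the stem is a non-high vowel (*nuge*, *zupra*, *gazepo*).
*gika* — last vowel /a/ (a non-high vowel) → -ojo → *gikaojo*.
The last vowel of *sofgi* is /i/, which is a high vowel, so the suffix is -utu, giving *sofgiutu*.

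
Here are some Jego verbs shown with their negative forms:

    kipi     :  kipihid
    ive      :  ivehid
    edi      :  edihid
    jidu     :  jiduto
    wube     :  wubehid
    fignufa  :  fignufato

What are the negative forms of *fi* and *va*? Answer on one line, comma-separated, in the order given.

The pattern is front/back vowel harmony: -hid when the last vowel of the stem is a front vowel (*kipi*, *ive*, *edi*, *wube*); -to when the last vowel of the stem is a back vowel (*jidu*, *fignufa*).
The last vowel of *fi* is /i/, which is a front vowel, so the suffix is -hid, giving *fihid*.
The last vowel of *va* is /a/, which is a back vowel, so the suffix is -to, giving *vato*.

fihid, vato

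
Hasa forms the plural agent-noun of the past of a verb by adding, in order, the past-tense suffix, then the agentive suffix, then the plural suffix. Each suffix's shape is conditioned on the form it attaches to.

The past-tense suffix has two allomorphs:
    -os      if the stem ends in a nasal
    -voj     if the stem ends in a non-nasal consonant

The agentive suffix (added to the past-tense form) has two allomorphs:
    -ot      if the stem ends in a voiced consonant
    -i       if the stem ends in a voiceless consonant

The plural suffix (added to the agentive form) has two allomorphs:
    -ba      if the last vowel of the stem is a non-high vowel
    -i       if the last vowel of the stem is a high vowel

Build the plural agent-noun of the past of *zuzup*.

*zuzup*: final consonant = /p/, non-nasal → -voj → *zuzupvoj*.
The final consonant of the past-tense form *zuzupvoj* is /j/, which is voiced, so the agentive suffix is -ot, giving *zuzupvojot*.
The agentive form *zuzupvojot*: last vowel = /o/, a non-high vowel → -ba → *zuzupvojotba*.

zuzupvojotba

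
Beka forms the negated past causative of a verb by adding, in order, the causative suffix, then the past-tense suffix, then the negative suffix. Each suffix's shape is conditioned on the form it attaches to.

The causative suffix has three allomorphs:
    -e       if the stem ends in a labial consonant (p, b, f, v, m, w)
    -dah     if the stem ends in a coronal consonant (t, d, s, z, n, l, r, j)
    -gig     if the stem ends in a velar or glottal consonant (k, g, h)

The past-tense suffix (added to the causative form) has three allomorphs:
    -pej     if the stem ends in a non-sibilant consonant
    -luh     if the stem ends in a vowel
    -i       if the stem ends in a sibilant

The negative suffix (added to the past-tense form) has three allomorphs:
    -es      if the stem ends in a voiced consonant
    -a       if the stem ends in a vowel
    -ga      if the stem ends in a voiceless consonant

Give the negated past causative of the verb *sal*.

*sal* — final consonant /l/ (coronal) → -dah → *saldah*.
The final sound of the causative form *saldah* is /h/, which is a non-sibilant consonant, so the past-tense suffix is -pej, giving *saldahpej*.
The past-tense form *saldahpej*: final sound = /j/, a voiced consonant → -es → *saldahpejes*.

saldahpejes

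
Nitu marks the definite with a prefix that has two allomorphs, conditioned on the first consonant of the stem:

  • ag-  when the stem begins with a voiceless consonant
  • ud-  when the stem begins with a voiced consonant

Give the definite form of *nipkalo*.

udnipkalo

*nipkalo* — first consonant /n/ (voiced) → ud- → *udnipkalo*.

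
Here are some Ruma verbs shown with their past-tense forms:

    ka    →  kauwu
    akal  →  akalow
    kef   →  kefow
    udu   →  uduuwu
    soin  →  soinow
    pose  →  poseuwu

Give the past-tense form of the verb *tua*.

tuauwu

The pattern is consonant vs. vowel: -ow when the stem ends in a consonant (*akal*, *kef*, *soin*); -uwu when the stem ends in a vowel (*ka*, *udu*, *pose*).
*tua* — final sound /a/ (a vowel) → -uwu → *tuauwu*.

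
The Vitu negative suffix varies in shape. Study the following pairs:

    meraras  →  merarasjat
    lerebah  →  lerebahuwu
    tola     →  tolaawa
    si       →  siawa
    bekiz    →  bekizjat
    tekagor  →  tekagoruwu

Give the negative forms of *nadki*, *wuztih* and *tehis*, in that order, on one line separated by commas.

nadkiawa, wuztihuwu, tehisjat

The alternation tracks the final sound of the stem — -jat when the stem ends in a sibilant (*meraras*, *bekiz*); -uwu when the stem ends in a non-sibilant consonant (*lerebah*, *tekagor*); -awa when the stem ends in a vowel (*tola*, *si*).
*nadki* — final sound /i/ (a vowel) → -awa → *nadkiawa*.
*wuztih* — final sound /h/ (a non-sibilant consonant) → -uwu → *wuztihuwu*.
Since the final sound of *tehis* is /s/ (a sibilant), it takes -jat, giving *tehisjat*.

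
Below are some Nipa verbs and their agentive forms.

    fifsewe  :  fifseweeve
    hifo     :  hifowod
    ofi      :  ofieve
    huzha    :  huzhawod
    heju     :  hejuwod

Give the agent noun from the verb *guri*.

gurieve

The suffix is conditioned by the last vowel: -eve when the last vowel of the stem is a front vowel (*fifsewe*, *ofi*); -wod when the last vowel of the stem is a back vowel (*hifo*, *huzha*, *heju*).
*guri*: last vowel = /i/, a front vowel → -eve → *gurieve*.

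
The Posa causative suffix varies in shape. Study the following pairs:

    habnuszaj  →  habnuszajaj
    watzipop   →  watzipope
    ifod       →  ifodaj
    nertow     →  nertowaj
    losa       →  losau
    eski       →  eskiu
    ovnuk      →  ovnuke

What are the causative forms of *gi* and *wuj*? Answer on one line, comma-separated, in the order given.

The pattern is voicing of the final sound: -e when the stem ends in a voiceless consonant (*watzipop*, *ovnuk*); -aj when the stem ends in a voiced consonant (*habnuszaj*, *ifod*, *nertow*); -u when the stem ends in a vowel (*losa*, *eski*).
*gi*: final sound = /i/, a vowel → -u → *giu*.
*wuj* — final sound /j/ (a voiced consonant) → -aj → *wujaj*.

giu, wujaj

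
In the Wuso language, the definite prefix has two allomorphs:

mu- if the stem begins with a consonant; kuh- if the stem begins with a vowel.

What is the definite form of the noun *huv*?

The first sound of *huv* is /h/, which is a consonant, so the prefix is mu-, giving *muhuv*.

muhuv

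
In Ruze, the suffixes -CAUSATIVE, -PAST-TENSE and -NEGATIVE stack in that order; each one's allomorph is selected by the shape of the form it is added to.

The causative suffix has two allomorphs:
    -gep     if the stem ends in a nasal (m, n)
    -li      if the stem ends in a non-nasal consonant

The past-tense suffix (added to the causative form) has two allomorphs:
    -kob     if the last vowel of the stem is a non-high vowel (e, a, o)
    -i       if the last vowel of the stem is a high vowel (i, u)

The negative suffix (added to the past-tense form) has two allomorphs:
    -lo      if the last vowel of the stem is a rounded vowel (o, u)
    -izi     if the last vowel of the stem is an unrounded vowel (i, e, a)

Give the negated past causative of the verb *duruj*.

*duruj*: final consonant = /j/, non-nasal → -li → *durujli*.
The causative form *durujli* — last vowel /i/ (a high vowel) → -i → *durujlii*.
The past-tense form *durujlii* — last vowel /i/ (an unrounded vowel) → -izi → *durujliiizi*.

durujliiizi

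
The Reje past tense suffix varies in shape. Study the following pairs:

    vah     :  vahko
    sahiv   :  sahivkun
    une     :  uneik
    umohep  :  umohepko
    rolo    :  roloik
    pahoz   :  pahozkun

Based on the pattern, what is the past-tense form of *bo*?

Looking at the final sound of each stem: -ko when the stem ends in a voiceless consonant (*vah*, *umohep*); -kun when the stem ends in a voiced consonant (*sahiv*, *pahoz*); -ik when the stem ends in a vowel (*une*, *rolo*).
The final sound of *bo* is /o/, which is a vowel, so the suffix is -ik, giving *boik*.

boik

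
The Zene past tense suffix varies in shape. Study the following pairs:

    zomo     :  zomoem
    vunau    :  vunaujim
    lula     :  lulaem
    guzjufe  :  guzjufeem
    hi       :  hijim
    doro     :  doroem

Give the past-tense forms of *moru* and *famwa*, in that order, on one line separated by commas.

morujim, famwaem

The suffix is conditioned by the last vowel: -jim when the last vowel of the stem is a high vowel (*vunau*, *hi*); -em when the last vowel of the stem is a non-high vowel (*zomo*, *lula*, *guzjufe*, *doro*).
*moru*: last vowel = /u/, a high vowel → -jim → *morujim*.
The last vowel of *famwa* is /a/, which is a non-high vowel, so the suffix is -em, giving *famwaem*.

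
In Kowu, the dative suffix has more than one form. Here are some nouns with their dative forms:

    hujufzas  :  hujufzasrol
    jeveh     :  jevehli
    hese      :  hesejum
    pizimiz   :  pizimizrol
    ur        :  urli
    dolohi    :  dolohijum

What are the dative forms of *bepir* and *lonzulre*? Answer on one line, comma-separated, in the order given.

bepirli, lonzulrejum

Looking at the final sound of each stem: -rol when the stem ends in a sibilant (*hujufzas*, *pizimiz*); -li when the stem ends in a non-sibilant consonant (*jeveh*, *ur*); -jum when the stem ends in a vowel (*hese*, *dolohi*).
The final sound of *bepir* is /r/, which is a non-sibilant consonant, so the suffix is -li, giving *bepirli*.
The final sound of *lonzulre* is /e/, which is a vowel, so the suffix is -jum, giving *lonzulrejum*.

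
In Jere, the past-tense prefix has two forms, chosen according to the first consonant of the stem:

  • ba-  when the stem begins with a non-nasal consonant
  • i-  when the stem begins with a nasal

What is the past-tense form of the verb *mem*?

imem

Since the first consonant of *mem* is /m/ (a nasal), it takes i-, giving *imem*.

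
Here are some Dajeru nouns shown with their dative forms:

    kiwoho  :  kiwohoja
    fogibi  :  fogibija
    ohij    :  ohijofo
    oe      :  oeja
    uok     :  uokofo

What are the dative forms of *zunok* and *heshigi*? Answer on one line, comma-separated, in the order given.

The pattern is consonant vs. vowel: -ofo when the stem ends in a consonant (*ohij*, *uok*); -ja when the stem ends in a vowel (*kiwoho*, *fogibi*, *oe*).
*zunok* — final sound /k/ (a consonant) → -ofo → *zunokofo*.
*heshigi* — final sound /i/ (a vowel) → -ja → *heshigija*.

zunokofo, heshigija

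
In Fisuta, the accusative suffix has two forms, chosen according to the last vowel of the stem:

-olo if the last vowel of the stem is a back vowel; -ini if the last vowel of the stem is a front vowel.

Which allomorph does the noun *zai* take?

-ini

*zai* — last vowel /i/ (a front vowel) → -ini.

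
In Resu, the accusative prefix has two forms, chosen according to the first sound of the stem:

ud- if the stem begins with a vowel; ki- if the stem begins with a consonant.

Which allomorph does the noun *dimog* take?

Since the first sound of *dimog* is /d/ (a consonant), it takes ki-.

ki-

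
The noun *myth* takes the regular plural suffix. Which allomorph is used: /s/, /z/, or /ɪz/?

The stem *myth* ends in a voiceless non-sibilant consonant.
The plural suffix surfaces as /ɪz/ after sibilants, /s/ after other voiceless consonants, and /z/ after other voiced sounds.
So the plural -s on *myth* is pronounced /s/.

/s/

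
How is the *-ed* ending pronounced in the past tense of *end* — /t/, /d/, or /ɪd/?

The stem *end* ends in /t/ or /d/.
The -ed suffix is realized as /ɪd/ after /t, d/; as /t/ after other voiceless consonants; and as /d/ after other voiced sounds.
So -ed on *end* is pronounced /ɪd/.

/ɪd/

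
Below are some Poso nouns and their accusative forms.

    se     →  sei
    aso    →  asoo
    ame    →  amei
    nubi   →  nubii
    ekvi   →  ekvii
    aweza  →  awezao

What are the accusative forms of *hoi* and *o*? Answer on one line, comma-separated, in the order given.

The suffix is conditioned by the last vowel: -i when the last vowel of the stem is a front vowel (*se*, *ame*, *nubi*, *ekvi*); -o when the last vowel of the stem is a back vowel (*aso*, *aweza*).
Since the last vowel of *hoi* is /i/ (a front vowel), it takes -i, giving *hoii*.
The last vowel of *o* is /o/, which is a back vowel, so the suffix is -o, giving *oo*.

hoii, oo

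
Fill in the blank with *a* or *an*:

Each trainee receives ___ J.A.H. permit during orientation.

The indefinite article is chosen by the initial *sound* of the following word, not its spelling.
The initialism *J.A.H.* is read letter by letter; the first letter, J, is pronounced /dʒeɪ/, which begins with a consonant sound.
So the article is *a*: Each trainee receives a J.A.H. permit during orientation.

a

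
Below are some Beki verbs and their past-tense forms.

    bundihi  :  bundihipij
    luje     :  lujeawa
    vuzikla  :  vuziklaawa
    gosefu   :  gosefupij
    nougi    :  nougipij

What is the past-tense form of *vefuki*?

vefukipij

The suffix is conditioned by the last vowel: -pij when the last vowel of the stem is a high vowel (*bundihi*, *gosefu*, *nougi*); -awa when the last vowel of the stem is a non-high vowel (*luje*, *vuzikla*).
*vefuki*: last vowel = /i/, a high vowel → -pij → *vefukipij*.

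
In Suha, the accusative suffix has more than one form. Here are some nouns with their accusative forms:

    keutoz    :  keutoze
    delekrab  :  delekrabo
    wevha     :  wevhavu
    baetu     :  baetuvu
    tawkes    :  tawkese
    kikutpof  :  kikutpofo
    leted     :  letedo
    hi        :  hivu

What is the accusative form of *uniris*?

The alternation tracks the final sound of the stem — -e when the stem ends in a sibilant (*keutoz*, *tawkes*); -o when the stem ends in a non-sibilant consonant (*delekrab*, *kikutpof*, *leted*); -vu when the stem ends in a vowel (*wevha*, *baetu*, *hi*).
Since the final sound of *uniris* is /s/ (a sibilant), it takes -e, giving *unirise*.

unirise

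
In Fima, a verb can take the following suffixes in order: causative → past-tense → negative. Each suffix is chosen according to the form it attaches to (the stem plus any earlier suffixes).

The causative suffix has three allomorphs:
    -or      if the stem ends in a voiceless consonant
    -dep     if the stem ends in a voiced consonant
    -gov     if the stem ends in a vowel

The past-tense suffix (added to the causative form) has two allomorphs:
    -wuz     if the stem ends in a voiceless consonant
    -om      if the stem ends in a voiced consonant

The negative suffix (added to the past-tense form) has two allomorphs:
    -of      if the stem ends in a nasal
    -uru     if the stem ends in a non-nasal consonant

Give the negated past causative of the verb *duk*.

Since the final sound of *duk* is /k/ (a voiceless consonant), it takes -or, giving *dukor*.
The causative form *dukor*: final consonant = /r/, voiced → -om → *dukorom*.
The past-tense form *dukorom* — final consonant /m/ (a nasal) → -of → *dukoromof*.

dukoromof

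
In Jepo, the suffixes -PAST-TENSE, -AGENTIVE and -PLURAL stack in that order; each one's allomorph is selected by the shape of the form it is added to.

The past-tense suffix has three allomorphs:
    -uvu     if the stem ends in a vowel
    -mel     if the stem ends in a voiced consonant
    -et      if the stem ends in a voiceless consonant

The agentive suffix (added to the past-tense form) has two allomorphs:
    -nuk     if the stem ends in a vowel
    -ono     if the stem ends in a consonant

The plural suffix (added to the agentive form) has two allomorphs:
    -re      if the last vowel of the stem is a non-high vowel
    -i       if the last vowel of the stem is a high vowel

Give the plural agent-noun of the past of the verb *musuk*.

*musuk*: final sound = /k/, a voiceless consonant → -et → *musuket*.
The final sound of the past-tense form *musuket* is /t/, which is a consonant, so the agentive suffix is -ono, giving *musuketono*.
The last vowel of the agentive form *musuketono* is /o/, which is a non-high vowel, so the plural suffix is -re, giving *musuketonore*.

musuketonore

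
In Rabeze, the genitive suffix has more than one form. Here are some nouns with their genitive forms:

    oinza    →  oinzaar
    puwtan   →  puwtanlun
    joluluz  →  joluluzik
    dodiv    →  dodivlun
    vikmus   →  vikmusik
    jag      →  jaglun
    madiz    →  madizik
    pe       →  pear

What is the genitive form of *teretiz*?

Looking at the final sound of each stem: -ik when the stem ends in a sibilant (*joluluz*, *vikmus*, *madiz*); -lun when the stem ends in a non-sibilant consonant (*puwtan*, *dodiv*, *jag*); -ar when the stem ends in a vowel (*oinza*, *pe*).
*teretiz* — final sound /z/ (a sibilant) → -ik → *teretizik*.

teretizik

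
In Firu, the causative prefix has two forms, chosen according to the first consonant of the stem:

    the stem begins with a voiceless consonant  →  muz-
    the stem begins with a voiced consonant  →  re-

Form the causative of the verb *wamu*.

rewamu

*wamu*: first consonant = /w/, voiced → re- → *rewamu*.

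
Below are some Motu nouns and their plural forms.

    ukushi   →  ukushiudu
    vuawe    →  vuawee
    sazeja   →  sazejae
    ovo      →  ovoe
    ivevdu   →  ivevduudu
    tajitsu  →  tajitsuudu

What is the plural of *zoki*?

zokiudu

The suffix is conditioned by the last vowel: -udu when the last vowel of the stem is a high vowel (*ukushi*, *ivevdu*, *tajitsu*); -e when the last vowel of the stem is a non-high vowel (*vuawe*, *sazeja*, *ovo*).
The last vowel of *zoki* is /i/, which is a high vowel, so the suffix is -udu, giving *zokiudu*.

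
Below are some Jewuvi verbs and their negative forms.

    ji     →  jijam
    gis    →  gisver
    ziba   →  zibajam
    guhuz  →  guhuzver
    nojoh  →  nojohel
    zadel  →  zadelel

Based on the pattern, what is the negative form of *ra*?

rajam

The suffix is conditioned by the final sound: -ver when the stem ends in a sibilant (*gis*, *guhuz*); -el when the stem ends in a non-sibilant consonant (*nojoh*, *zadel*); -jam when the stem ends in a vowel (*ji*, *ziba*).
*ra* — final sound /a/ (a vowel) → -jam → *rajam*.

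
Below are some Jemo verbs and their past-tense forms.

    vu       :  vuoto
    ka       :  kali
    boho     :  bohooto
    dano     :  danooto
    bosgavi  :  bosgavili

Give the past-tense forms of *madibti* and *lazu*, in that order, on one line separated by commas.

The suffix is conditioned by the last vowel: -oto when the last vowel of the stem is a rounded vowel (*vu*, *boho*, *dano*); -li when the last vowel of the stem is an unrounded vowel (*ka*, *bosgavi*).
*madibti* — last vowel /i/ (an unrounded vowel) → -li → *madibtili*.
The last vowel of *lazu* is /u/, which is a rounded vowel, so the suffix is -oto, giving *lazuoto*.

madibtili, lazuoto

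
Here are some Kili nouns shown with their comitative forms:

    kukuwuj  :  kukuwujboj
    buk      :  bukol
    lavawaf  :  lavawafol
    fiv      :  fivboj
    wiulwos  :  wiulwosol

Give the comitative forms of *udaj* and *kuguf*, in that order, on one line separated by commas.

udajboj, kugufol

Looking at the final consonant of each stem: -ol when the stem ends in a voiceless consonant (*buk*, *lavawaf*, *wiulwos*); -boj when the stem ends in a voiced consonant (*kukuwuj*, *fiv*).
The final consonant of *udaj* is /j/, which is voiced, so the suffix is -boj, giving *udajboj*.
Since the final consonant of *kuguf* is /f/ (voiceless), it takes -ol, giving *kugufol*.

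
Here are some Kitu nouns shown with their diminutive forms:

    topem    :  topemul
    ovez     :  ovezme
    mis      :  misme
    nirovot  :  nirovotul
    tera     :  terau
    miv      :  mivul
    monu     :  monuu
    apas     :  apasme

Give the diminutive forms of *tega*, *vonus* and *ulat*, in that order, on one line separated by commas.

The alternation tracks the final sound of the stem — -me when the stem ends in a sibilant (*ovez*, *mis*, *apas*); -ul when the stem ends in a non-sibilant consonant (*topem*, *nirovot*, *miv*); -u when the stem ends in a vowel (*tera*, *monu*).
*tega*: final sound = /a/, a vowel → -u → *tegau*.
*vonus* — final sound /s/ (a sibilant) → -me → *vonusme*.
Since the final sound of *ulat* is /t/ (a non-sibilant consonant), it takes -ul, giving *ulatul*.

tegau, vonusme, ulatul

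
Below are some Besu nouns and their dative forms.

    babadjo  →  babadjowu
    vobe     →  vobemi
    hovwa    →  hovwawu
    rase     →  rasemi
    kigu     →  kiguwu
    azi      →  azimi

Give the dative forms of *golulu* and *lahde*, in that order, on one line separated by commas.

The pattern is front/back vowel harmony: -mi when the last vowel of the stem is a front vowel (*vobe*, *rase*, *azi*); -wu when the last vowel of the stem is a back vowel (*babadjo*, *hovwa*, *kigu*).
*golulu* — last vowel /u/ (a back vowel) → -wu → *goluluwu*.
*lahde*: last vowel = /e/, a front vowel → -mi → *lahdemi*.

goluluwu, lahdemi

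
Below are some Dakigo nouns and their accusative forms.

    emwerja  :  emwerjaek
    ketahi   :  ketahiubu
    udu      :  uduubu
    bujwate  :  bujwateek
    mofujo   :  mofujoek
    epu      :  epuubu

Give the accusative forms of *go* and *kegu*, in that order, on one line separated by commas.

The alternation tracks the last vowel of the stem — -ubu when the last vowel of the stem is a high vowel (*ketahi*, *udu*, *epu*); -ek when the last vowel of the stem is a non-high vowel (*emwerja*, *bujwate*, *mofujo*).
*go* — last vowel /o/ (a non-high vowel) → -ek → *goek*.
Since the last vowel of *kegu* is /u/ (a high vowel), it takes -ubu, giving *keguubu*.

goek, keguubu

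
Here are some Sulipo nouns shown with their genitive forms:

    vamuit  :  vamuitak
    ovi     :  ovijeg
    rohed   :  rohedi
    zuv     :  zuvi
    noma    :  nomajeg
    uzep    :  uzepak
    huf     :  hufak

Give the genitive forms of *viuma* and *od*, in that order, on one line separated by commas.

Looking at the final sound of each stem: -ak when the stem ends in a voiceless consonant (*vamuit*, *uzep*, *huf*); -i when the stem ends in a voiced consonant (*rohed*, *zuv*); -jeg when the stem ends in a vowel (*ovi*, *noma*).
The final sound of *viuma* is /a/, which is a vowel, so the suffix is -jeg, giving *viumajeg*.
*od* — final sound /d/ (a voiced consonant) → -i → *odi*.

viumajeg, odi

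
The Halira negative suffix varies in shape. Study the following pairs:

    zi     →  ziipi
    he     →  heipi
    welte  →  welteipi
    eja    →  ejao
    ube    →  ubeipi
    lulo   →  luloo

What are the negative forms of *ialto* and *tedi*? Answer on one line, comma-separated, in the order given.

The suffix is conditioned by the last vowel: -ipi when the last vowel of the stem is a front vowel (*zi*, *he*, *welte*, *ube*); -o when the last vowel of the stem is a back vowel (*eja*, *lulo*).
*ialto*: last vowel = /o/, a back vowel → -o → *ialtoo*.
The last vowel of *tedi* is /i/, which is a front vowel, so the suffix is -ipi, giving *tediipi*.

ialtoo, tediipi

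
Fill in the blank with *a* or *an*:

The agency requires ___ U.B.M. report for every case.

a

The indefinite article is chosen by the initial *sound* of the following word, not its spelling.
The initialism *U.B.M.* is read letter by letter; the first letter, U, is pronounced /juː/, which begins with a consonant sound.
So the article is *a*: The agency requires a U.B.M. report for every case.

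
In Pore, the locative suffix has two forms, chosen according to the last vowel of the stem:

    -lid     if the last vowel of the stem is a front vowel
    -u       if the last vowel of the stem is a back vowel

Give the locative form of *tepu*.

tepuu

The last vowel of *tepu* is /u/, which is a back vowel, so the suffix is -u, giving *tepuu*.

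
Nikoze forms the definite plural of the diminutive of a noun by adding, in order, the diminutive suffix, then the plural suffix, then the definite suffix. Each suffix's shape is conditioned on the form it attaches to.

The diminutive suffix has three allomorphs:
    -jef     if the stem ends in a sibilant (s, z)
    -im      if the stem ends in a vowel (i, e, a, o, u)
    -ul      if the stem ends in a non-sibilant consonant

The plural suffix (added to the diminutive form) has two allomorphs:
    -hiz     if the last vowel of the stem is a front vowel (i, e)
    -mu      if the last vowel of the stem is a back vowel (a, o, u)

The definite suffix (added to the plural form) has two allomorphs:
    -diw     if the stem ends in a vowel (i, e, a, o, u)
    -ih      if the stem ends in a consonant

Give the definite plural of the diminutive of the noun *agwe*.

*agwe* — final sound /e/ (a vowel) → -im → *agweim*.
The diminutive form *agweim*: last vowel = /i/, a front vowel → -hiz → *agweimhiz*.
The plural form *agweimhiz*: final sound = /z/, a consonant → -ih → *agweimhizih*.

agweimhizih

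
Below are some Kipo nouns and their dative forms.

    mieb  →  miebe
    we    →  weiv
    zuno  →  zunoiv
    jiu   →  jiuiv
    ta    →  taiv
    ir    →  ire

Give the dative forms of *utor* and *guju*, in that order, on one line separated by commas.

The alternation tracks the final sound of the stem — -e when the stem ends in a consonant (*mieb*, *ir*); -iv when the stem ends in a vowel (*we*, *zuno*, *jiu*, *ta*).
Since the final sound of *utor* is /r/ (a consonant), it takes -e, giving *utore*.
The final sound of *guju* is /u/, which is a vowel, so the suffix is -iv, giving *gujuiv*.

utore, gujuiv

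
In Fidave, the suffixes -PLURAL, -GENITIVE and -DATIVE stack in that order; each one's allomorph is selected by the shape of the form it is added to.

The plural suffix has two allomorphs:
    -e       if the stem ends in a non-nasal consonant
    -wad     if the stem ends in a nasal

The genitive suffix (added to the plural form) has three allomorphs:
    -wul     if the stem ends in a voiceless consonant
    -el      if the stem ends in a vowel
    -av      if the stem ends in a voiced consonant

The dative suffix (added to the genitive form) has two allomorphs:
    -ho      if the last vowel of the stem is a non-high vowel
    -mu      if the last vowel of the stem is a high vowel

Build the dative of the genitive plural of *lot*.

loteelho

Since the final consonant of *lot* is /t/ (non-nasal), it takes -e, giving *lote*.
The plural form *lote*: final sound = /e/, a vowel → -el → *loteel*.
The genitive form *loteel* — last vowel /e/ (a non-high vowel) → -ho → *loteelho*.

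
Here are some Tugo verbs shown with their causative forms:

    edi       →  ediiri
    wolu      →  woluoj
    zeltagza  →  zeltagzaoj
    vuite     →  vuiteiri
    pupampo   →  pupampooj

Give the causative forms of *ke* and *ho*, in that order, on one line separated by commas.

The alternation tracks the last vowel of the stem — -iri when the last vowel of the stem is a front vowel (*edi*, *vuite*); -oj when the last vowel of the stem is a back vowel (*wolu*, *zeltagza*, *pupampo*).
Since the last vowel of *ke* is /e/ (a front vowel), it takes -iri, giving *keiri*.
The last vowel of *ho* is /o/, which is a back vowel, so the suffix is -oj, giving *hooj*.

keiri, hooj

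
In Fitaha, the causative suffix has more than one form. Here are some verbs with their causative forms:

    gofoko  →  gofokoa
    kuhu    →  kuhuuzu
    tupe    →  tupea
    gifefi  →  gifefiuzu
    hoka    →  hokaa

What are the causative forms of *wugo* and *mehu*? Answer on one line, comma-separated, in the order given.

The alternation tracks the last vowel of the stem — -uzu when the last vowel of the stem is a high vowel (*kuhu*, *gifefi*); -a when the last vowel of the stem is a non-high vowel (*gofoko*, *tupe*, *hoka*).
*wugo* — last vowel /o/ (a non-high vowel) → -a → *wugoa*.
*mehu* — last vowel /u/ (a high vowel) → -uzu → *mehuuzu*.

wugoa, mehuuzu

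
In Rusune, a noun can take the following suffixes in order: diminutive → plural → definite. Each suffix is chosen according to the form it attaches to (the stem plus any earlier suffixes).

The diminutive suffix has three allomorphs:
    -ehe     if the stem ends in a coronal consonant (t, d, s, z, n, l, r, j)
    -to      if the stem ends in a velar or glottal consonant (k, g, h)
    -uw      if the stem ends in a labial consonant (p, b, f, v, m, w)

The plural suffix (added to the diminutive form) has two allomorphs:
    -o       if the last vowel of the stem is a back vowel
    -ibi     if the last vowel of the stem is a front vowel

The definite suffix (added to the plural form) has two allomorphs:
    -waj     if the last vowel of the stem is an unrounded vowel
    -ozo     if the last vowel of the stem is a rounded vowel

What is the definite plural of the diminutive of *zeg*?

*zeg*: final consonant = /g/, velar/glottal → -to → *zegto*.
The diminutive form *zegto*: last vowel = /o/, a back vowel → -o → *zegtoo*.
The last vowel of the plural form *zegtoo* is /o/, which is a rounded vowel, so the definite suffix is -ozo, giving *zegtooozo*.

zegtooozo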